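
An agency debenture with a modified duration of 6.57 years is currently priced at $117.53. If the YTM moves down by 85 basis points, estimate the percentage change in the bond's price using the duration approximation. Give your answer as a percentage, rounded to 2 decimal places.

+5.58%

Duration approximation: ΔP/P ≈ -D_mod · Δy = -6.57 × (-0.0085) = +0.055845.
As a percentage: +5.5845%.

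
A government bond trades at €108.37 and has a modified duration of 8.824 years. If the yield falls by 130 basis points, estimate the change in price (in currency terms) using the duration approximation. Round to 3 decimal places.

Duration approximation: ΔP/P ≈ -D_mod · Δy = -8.824 × (-0.013) = +0.114712.
ΔP ≈ 108.37 × (+0.114712) = +12.43133944.

+€12.431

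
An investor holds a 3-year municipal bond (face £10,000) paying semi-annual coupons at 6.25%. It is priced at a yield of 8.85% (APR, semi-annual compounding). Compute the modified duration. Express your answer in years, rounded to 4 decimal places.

2.6551 years

Periodic yield y = 0.04425. First find Macaulay duration:
  t   CF        PV=CF/(1+0.04425)^t    t·PV
  1       312.50       299.2578       299.2578
  2       312.50       286.5768       573.1536
  3       312.50       274.4331       823.2994
  4       312.50       262.8041     1,051.2163
  5       312.50       251.6678     1,258.3389
  6    10,312.50     7,953.1113    47,718.6675
  Σ                  9,327.8509    51,723.9336
P = 9,327.8509; Macaulay duration = 51,723.9336 / 9,327.8509 = 5.54511 half-year periods = 2.77255 years.
Modified duration = D_Mac / (1 + y) = 2.77255 / 1.04425 = 2.65507 years.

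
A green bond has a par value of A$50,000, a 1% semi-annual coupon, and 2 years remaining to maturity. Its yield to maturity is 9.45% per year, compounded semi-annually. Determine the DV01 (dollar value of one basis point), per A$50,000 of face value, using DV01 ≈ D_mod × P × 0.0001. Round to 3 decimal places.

A$8.043

Periodic yield y = 0.04725.
  t   CF        PV=CF/(1+0.04725)^t    t·PV
  1       250.00       238.7205       238.7205
  2       250.00       227.9498       455.8997
  3       250.00       217.6652       652.9955
  4    50,250.00    41,776.7441   167,106.9764
  Σ                 42,461.0795   168,454.5920
P = 42,461.0795; D_Mac = 3.96727 half-year periods = 1.98364 yrs; D_mod = 1.89414 yrs.
DV01 ≈ 1.89414 × 42,461.0795 × 0.0001 = 8.042711.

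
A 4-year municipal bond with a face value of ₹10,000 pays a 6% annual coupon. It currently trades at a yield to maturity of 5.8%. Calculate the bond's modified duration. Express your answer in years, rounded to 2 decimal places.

Periodic yield y = 0.058. First find Macaulay duration:
  t   CF        PV=CF/(1+0.058)^t    t·PV
  1       600.00       567.1078       567.1078
  2       600.00       536.0187     1,072.0373
  3       600.00       506.6339     1,519.9017
  4    10,600.00     8,459.8604    33,839.4414
  Σ                 10,069.6207    36,998.4882
P = 10,069.6207; Macaulay duration = 36,998.4882 / 10,069.6207 = 3.67427 years.
Modified duration = D_Mac / (1 + y) = 3.67427 / 1.058 = 3.47284 years.

3.47 years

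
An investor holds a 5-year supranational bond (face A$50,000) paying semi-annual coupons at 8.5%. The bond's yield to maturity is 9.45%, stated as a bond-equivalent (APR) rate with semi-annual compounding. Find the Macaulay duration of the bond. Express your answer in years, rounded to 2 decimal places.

Periodic yield y = 0.04725. Discount each cash flow and weight by its period:
  t   CF        PV=CF/(1+0.04725)^t    t·PV
  1     2,125.00     2,029.1239     2,029.1239
  2     2,125.00     1,937.5735     3,875.1471
  3     2,125.00     1,850.1538     5,550.4613
  4     2,125.00     1,766.6782     7,066.7129
  5     2,125.00     1,686.9690     8,434.8448
  6     2,125.00     1,610.8560     9,665.1360
  7     2,125.00     1,538.1771    10,767.2399
  8     2,125.00     1,468.7774    11,750.2192
  9     2,125.00     1,402.5089    12,622.5797
  10   52,125.00    32,850.5298   328,505.2977
  Σ                 48,141.3476   400,266.7626
Price P = Σ PV = 48,141.3476.
Macaulay duration = Σ(t·PV) / P = 400,266.7626 / 48,141.3476 = 8.31441 half-year periods.
In years: 8.31441 / 2 = 4.15720 years.

4.16 years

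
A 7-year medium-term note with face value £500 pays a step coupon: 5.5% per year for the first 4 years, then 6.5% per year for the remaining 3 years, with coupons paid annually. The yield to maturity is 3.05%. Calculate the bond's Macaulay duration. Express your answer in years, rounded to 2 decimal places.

Periodic yield y = 0.0305. Discount each cash flow and weight by its year:
  t   CF        PV=CF/(1+0.0305)^t    t·PV
  1        27.50        26.6861        26.6861
  2        27.50        25.8962        51.7925
  3        27.50        25.1298        75.3893
  4        27.50        24.3860        97.5440
  5        32.50        27.9668       139.8342
  6        32.50        27.1391       162.8346
  7       532.50       431.5028     3,020.5197
  Σ                    588.7069     3,574.6004
Price P = Σ PV = 588.7069.
Macaulay duration = Σ(t·PV) / P = 3,574.6004 / 588.7069 = 6.07195 years.

6.07 years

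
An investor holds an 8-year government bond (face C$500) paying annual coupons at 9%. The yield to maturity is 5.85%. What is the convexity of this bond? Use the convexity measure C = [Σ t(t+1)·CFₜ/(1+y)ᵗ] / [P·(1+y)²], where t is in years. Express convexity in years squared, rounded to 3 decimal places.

45.419

With y = 0.0585:
  t   CF        PV=CF/(1+0.0585)^t    t·PV        t(t+1)·PV
  1        45.00        42.5130        42.5130          85.0260
  2        45.00        40.1634        80.3269         240.9806
  3        45.00        37.9437       113.8312         455.3247
  4        45.00        35.8467       143.3868         716.9338
  5        45.00        33.8656       169.3278       1,015.9667
  6        45.00        31.9939       191.9635       1,343.7443
  7        45.00        30.2257       211.5800       1,692.6396
  8       545.00       345.8355     2,766.6842      24,900.1578
  Σ                    598.3875     3,719.6132      30,450.7734
P = 598.3875.
Convexity = Σ t(t+1)·PV / [P·(1+y)²] = 30,450.7734 / (598.3875 × 1.120422) = 45.41863.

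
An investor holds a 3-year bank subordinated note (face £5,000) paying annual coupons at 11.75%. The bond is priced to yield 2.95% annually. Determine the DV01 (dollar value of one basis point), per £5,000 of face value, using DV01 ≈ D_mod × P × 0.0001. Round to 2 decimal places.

Periodic yield y = 0.0295.
  t   CF        PV=CF/(1+0.0295)^t    t·PV
  1       587.50       570.6654       570.6654
  2       587.50       554.3131     1,108.6263
  3     5,587.50     5,120.8079    15,362.4237
  Σ                  6,245.7864    17,041.7153
P = 6,245.7864; D_Mac = 2.72851 yrs; D_mod = 2.65033 yrs.
DV01 ≈ 2.65033 × 6,245.7864 × 0.0001 = 1.655339.

£1.66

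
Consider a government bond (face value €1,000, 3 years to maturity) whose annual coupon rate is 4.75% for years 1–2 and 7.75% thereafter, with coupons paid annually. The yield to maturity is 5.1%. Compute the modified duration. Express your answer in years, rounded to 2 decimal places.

2.73 years

Periodic yield y = 0.051. First find Macaulay duration:
  t   CF        PV=CF/(1+0.051)^t    t·PV
  1        47.50        45.1951        45.1951
  2        47.50        43.0020        86.0039
  3     1,077.50       928.1307     2,784.3921
  Σ                  1,016.3277     2,915.5910
P = 1,016.3277; Macaulay duration = 2,915.5910 / 1,016.3277 = 2.86875 years.
Modified duration = D_Mac / (1 + y) = 2.86875 / 1.051 = 2.72954 years.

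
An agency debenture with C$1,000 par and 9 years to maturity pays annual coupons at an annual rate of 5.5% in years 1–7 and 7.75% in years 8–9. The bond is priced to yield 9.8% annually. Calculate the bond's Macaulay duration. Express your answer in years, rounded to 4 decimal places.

7.0740 years

Periodic yield y = 0.098. Discount each cash flow and weight by its year:
  t   CF        PV=CF/(1+0.098)^t    t·PV
  1        55.00        50.0911        50.0911
  2        55.00        45.6203        91.2406
  3        55.00        41.5485       124.6456
  4        55.00        37.8402       151.3608
  5        55.00        34.4628       172.3142
  6        55.00        31.3869       188.3215
  7        55.00        28.5855       200.0987
  8        77.50        36.6845       293.4763
  9     1,077.50       464.5112     4,180.6011
  Σ                    770.7311     5,452.1497
Price P = Σ PV = 770.7311.
Macaulay duration = Σ(t·PV) / P = 5,452.1497 / 770.7311 = 7.07400 years.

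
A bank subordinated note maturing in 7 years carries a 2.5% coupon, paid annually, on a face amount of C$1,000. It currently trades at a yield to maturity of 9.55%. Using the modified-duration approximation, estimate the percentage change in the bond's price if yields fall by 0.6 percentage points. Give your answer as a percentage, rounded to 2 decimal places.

Periodic yield y = 0.0955. Modified duration first:
  t   CF        PV=CF/(1+0.0955)^t    t·PV
  1        25.00        22.8206        22.8206
  2        25.00        20.8312        41.6625
  3        25.00        19.0153        57.0459
  4        25.00        17.3576        69.4305
  5        25.00        15.8445        79.2224
  6        25.00        14.4632        86.7795
  7     1,025.00       541.2990     3,789.0927
  Σ                    651.6315     4,146.0541
P = 651.6315; D_Mac = 6.36257 yrs; D_mod = 6.36257/(1+0.0955) = 5.80792 yrs.
ΔP/P ≈ -D_mod · Δy = -5.80792 × (-0.006) = +0.034848 = +3.4848%.

+3.48%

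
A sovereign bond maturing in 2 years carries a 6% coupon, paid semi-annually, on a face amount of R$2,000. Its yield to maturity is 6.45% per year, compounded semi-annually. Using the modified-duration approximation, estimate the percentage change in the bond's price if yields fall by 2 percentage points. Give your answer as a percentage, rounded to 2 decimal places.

+3.71%

Periodic yield y = 0.03225. Modified duration first:
  t   CF        PV=CF/(1+0.03225)^t    t·PV
  1        60.00        58.1255        58.1255
  2        60.00        56.3095       112.6189
  3        60.00        54.5502       163.6507
  4     2,060.00     1,814.3775     7,257.5100
  Σ                  1,983.3627     7,591.9051
P = 1,983.3627; D_Mac = 3.82779 half-year periods = 1.91390 yrs; D_mod = 1.91390/(1+0.03225) = 1.85410 yrs.
ΔP/P ≈ -D_mod · Δy = -1.85410 × (-0.02) = +0.037082 = +3.7082%.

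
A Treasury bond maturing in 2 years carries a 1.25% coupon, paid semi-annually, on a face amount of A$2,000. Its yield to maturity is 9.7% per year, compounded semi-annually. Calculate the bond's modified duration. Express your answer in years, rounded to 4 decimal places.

Periodic yield y = 0.0485. First find Macaulay duration:
  t   CF        PV=CF/(1+0.0485)^t    t·PV
  1        12.50        11.9218        11.9218
  2        12.50        11.3703        22.7407
  3        12.50        10.8444        32.5331
  4     2,012.50     1,665.1837     6,660.7348
  Σ                  1,699.3202     6,727.9304
P = 1,699.3202; Macaulay duration = 6,727.9304 / 1,699.3202 = 3.95919 half-year periods = 1.97959 years.
Modified duration = D_Mac / (1 + y) = 1.97959 / 1.0485 = 1.88803 years.

1.8880 years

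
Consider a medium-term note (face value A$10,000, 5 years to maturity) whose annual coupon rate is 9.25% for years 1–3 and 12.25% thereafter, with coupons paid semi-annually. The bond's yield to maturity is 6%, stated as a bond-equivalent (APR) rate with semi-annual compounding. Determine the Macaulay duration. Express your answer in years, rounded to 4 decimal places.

Periodic yield y = 0.03. Discount each cash flow and weight by its period:
  t   CF        PV=CF/(1+0.03)^t    t·PV
  1       462.50       449.0291       449.0291
  2       462.50       435.9506       871.9012
  3       462.50       423.2530     1,269.7591
  4       462.50       410.9253     1,643.7010
  5       462.50       398.9566     1,994.7828
  6       462.50       387.3365     2,324.0188
  7       612.50       498.0186     3,486.1299
  8       612.50       483.5132     3,868.1052
  9       612.50       469.4302     4,224.8722
  10   10,612.50     7,896.6967    78,966.9667
  Σ                 11,853.1097    99,099.2661
Price P = Σ PV = 11,853.1097.
Macaulay duration = Σ(t·PV) / P = 99,099.2661 / 11,853.1097 = 8.36061 half-year periods.
In years: 8.36061 / 2 = 4.18031 years.

4.1803 years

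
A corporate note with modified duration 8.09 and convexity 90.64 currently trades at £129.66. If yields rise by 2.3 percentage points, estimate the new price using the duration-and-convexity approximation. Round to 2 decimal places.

£108.64

Duration effect: -D_mod·Δy = -8.09 × (+0.023) = -0.186070
Convexity effect: ½·C·(Δy)² = 0.5 × 90.64 × (0.023)² = +0.02397428
ΔP/P ≈ -0.186070 + 0.02397428 = -0.16209572
New price ≈ 129.66 × (1 - 0.16209572) = 108.6426689448.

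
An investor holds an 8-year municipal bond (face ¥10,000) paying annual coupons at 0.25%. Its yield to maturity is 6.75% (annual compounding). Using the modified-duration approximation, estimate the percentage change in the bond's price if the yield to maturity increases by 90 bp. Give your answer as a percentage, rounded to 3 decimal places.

Periodic yield y = 0.0675. Modified duration first:
  t   CF        PV=CF/(1+0.0675)^t    t·PV
  1        25.00        23.4192        23.4192
  2        25.00        21.9384        43.8767
  3        25.00        20.5512        61.6535
  4        25.00        19.2517        77.0067
  5        25.00        18.0344        90.1718
  6        25.00        16.8940       101.3641
  7        25.00        15.8258       110.7804
  8    10,025.00     5,944.8556    47,558.8450
  Σ                  6,080.7702    48,067.1173
P = 6,080.7702; D_Mac = 7.90477 yrs; D_mod = 7.90477/(1+0.0675) = 7.40494 yrs.
ΔP/P ≈ -D_mod · Δy = -7.40494 × (+0.009) = -0.066644 = -6.6644%.

-6.664%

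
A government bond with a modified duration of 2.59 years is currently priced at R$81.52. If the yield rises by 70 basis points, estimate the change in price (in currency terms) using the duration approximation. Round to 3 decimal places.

Duration approximation: ΔP/P ≈ -D_mod · Δy = -2.59 × (+0.007) = -0.018130.
ΔP ≈ 81.52 × (-0.018130) = -1.4779576.

-R$1.478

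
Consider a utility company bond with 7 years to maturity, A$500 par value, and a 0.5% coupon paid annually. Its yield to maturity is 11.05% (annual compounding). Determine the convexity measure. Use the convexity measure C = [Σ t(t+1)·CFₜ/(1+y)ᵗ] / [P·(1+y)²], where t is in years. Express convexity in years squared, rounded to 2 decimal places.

With y = 0.1105:
  t   CF        PV=CF/(1+0.1105)^t    t·PV        t(t+1)·PV
  1         2.50         2.2512         2.2512           4.5025
  2         2.50         2.0272         4.0545          12.1634
  3         2.50         1.8255         5.4765          21.9061
  4         2.50         1.6439         6.5755          32.8773
  5         2.50         1.4803         7.4015          44.4087
  6         2.50         1.3330         7.9980          55.9858
  7       502.50       241.2716     1,688.9009      13,511.2072
  Σ                    251.8327     1,722.6580      13,683.0510
P = 251.8327.
Convexity = Σ t(t+1)·PV / [P·(1+y)²] = 13,683.0510 / (251.8327 × 1.233210) = 44.05891.

44.06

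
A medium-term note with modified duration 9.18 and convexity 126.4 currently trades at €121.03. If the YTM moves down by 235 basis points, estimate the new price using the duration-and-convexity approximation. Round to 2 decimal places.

€151.36

Duration effect: -D_mod·Δy = -9.18 × (-0.0235) = +0.215730
Convexity effect: ½·C·(Δy)² = 0.5 × 126.4 × (-0.0235)² = +0.0349022
ΔP/P ≈ +0.215730 + 0.0349022 = +0.2506322
New price ≈ 121.03 × (1 + 0.2506322) = 151.364015166.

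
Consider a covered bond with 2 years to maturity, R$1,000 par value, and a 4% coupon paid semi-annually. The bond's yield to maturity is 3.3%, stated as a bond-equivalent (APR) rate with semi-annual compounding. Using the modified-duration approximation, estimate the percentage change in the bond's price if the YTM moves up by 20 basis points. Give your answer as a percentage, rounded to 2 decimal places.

Periodic yield y = 0.0165. Modified duration first:
  t   CF        PV=CF/(1+0.0165)^t    t·PV
  1        20.00        19.6754        19.6754
  2        20.00        19.3560        38.7120
  3        20.00        19.0418        57.1254
  4     1,020.00       955.3679     3,821.4716
  Σ                  1,013.4410     3,936.9843
P = 1,013.4410; D_Mac = 3.88477 half-year periods = 1.94238 yrs; D_mod = 1.94238/(1+0.0165) = 1.91086 yrs.
ΔP/P ≈ -D_mod · Δy = -1.91086 × (+0.002) = -0.003822 = -0.3822%.

-0.38%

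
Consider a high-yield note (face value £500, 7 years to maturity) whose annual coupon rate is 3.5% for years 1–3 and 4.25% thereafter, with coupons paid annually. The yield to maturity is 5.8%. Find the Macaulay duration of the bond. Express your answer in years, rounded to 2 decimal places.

Periodic yield y = 0.058. Discount each cash flow and weight by its year:
  t   CF        PV=CF/(1+0.058)^t    t·PV
  1        17.50        16.5406        16.5406
  2        17.50        15.6339        31.2678
  3        17.50        14.7768        44.3305
  4        21.25        16.9596        67.8385
  5        21.25        16.0299        80.1495
  6        21.25        15.1511        90.9068
  7       521.25       351.2743     2,458.9202
  Σ                    446.3663     2,789.9538
Price P = Σ PV = 446.3663.
Macaulay duration = Σ(t·PV) / P = 2,789.9538 / 446.3663 = 6.25037 years.

6.25 years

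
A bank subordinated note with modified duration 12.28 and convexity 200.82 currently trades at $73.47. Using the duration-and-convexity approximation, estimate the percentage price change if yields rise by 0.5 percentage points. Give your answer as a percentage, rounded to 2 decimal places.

-5.89%

Duration effect: -D_mod·Δy = -12.28 × (+0.005) = -0.061400
Convexity effect: ½·C·(Δy)² = 0.5 × 200.82 × (0.005)² = +0.00251025
ΔP/P ≈ -0.061400 + 0.00251025 = -0.05888975
= -5.888975%.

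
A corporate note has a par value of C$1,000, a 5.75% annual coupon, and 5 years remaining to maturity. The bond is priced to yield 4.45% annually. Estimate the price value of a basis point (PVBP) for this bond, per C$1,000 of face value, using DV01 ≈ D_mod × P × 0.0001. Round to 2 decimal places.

C$0.46

Periodic yield y = 0.0445.
  t   CF        PV=CF/(1+0.0445)^t    t·PV
  1        57.50        55.0503        55.0503
  2        57.50        52.7049       105.4098
  3        57.50        50.4594       151.3783
  4        57.50        48.3097       193.2387
  5     1,057.50       850.6250     4,253.1251
  Σ                  1,057.1493     4,758.2022
P = 1,057.1493; D_Mac = 4.50097 yrs; D_mod = 4.30921 yrs.
DV01 ≈ 4.30921 × 1,057.1493 × 0.0001 = 0.455548.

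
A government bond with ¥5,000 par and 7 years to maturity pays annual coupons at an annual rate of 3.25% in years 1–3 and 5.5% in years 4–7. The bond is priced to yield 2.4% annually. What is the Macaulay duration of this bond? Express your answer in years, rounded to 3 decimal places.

6.328 years

Periodic yield y = 0.024. Discount each cash flow and weight by its year:
  t   CF        PV=CF/(1+0.024)^t    t·PV
  1       162.50       158.6914       158.6914
  2       162.50       154.9721       309.9442
  3       162.50       151.3399       454.0198
  4       275.00       250.1110     1,000.4442
  5       275.00       244.2491     1,221.2453
  6       275.00       238.5245     1,431.1469
  7     5,275.00     4,468.0988    31,276.6916
  Σ                  5,665.9868    35,852.1833
Price P = Σ PV = 5,665.9868.
Macaulay duration = Σ(t·PV) / P = 35,852.1833 / 5,665.9868 = 6.32762 years.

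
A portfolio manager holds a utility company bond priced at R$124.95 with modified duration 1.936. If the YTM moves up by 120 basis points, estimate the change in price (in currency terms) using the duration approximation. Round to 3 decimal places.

Duration approximation: ΔP/P ≈ -D_mod · Δy = -1.936 × (+0.012) = -0.023232.
ΔP ≈ 124.95 × (-0.023232) = -2.9028384.

-R$2.903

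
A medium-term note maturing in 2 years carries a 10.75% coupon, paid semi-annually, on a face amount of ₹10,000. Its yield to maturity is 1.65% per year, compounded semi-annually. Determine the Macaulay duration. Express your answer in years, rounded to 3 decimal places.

Periodic yield y = 0.00825. Discount each cash flow and weight by its period:
  t   CF        PV=CF/(1+0.00825)^t    t·PV
  1       537.50       533.1019       533.1019
  2       537.50       528.7398     1,057.4796
  3       537.50       524.4134     1,573.2402
  4    10,537.50    10,196.8179    40,787.2717
  Σ                 11,783.0730    43,951.0934
Price P = Σ PV = 11,783.0730.
Macaulay duration = Σ(t·PV) / P = 43,951.0934 / 11,783.0730 = 3.73002 half-year periods.
In years: 3.73002 / 2 = 1.86501 years.

1.865 years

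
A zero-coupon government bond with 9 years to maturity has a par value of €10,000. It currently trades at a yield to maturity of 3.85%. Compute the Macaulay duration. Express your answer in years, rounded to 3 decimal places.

9.000 years

A zero-coupon bond has a single cash flow at maturity, so its Macaulay duration equals its maturity: 9 years.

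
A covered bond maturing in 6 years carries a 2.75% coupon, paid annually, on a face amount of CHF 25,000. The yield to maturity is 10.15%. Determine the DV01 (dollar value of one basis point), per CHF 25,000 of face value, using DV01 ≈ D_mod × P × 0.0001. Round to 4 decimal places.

CHF 8.4957

Periodic yield y = 0.1015.
  t   CF        PV=CF/(1+0.1015)^t    t·PV
  1       687.50       624.1489       624.1489
  2       687.50       566.6354     1,133.2708
  3       687.50       514.4216     1,543.2648
  4       687.50       467.0192     1,868.0766
  5       687.50       423.9847     2,119.9235
  6    25,687.50    14,381.8525    86,291.1150
  Σ                 16,978.0623    93,579.7997
P = 16,978.0623; D_Mac = 5.51181 yrs; D_mod = 5.00391 yrs.
DV01 ≈ 5.00391 × 16,978.0623 × 0.0001 = 8.495670.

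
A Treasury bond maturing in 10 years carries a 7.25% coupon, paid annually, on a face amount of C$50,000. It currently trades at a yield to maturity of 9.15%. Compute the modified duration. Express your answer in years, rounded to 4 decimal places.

Periodic yield y = 0.0915. First find Macaulay duration:
  t   CF        PV=CF/(1+0.0915)^t    t·PV
  1     3,625.00     3,321.1177     3,321.1177
  2     3,625.00     3,042.7098     6,085.4196
  3     3,625.00     2,787.6407     8,362.9220
  4     3,625.00     2,553.9539    10,215.8155
  5     3,625.00     2,339.8570    11,699.2848
  6     3,625.00     2,143.7077    12,862.2463
  7     3,625.00     1,964.0016    13,748.0110
  8     3,625.00     1,799.3601    14,394.8810
  9     3,625.00     1,648.5205    14,836.6844
  10   53,625.00    22,342.4042   223,424.0422
  Σ                 43,943.2731   318,950.4245
P = 43,943.2731; Macaulay duration = 318,950.4245 / 43,943.2731 = 7.25823 years.
Modified duration = D_Mac / (1 + y) = 7.25823 / 1.0915 = 6.64978 years.

6.6498 years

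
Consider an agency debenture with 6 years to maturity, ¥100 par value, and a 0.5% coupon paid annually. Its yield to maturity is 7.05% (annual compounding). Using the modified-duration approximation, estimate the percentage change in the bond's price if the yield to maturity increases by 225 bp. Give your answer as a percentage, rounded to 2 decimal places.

-12.41%

Periodic yield y = 0.0705. Modified duration first:
  t   CF        PV=CF/(1+0.0705)^t    t·PV
  1         0.50         0.4671         0.4671
  2         0.50         0.4363         0.8726
  3         0.50         0.4076         1.2227
  4         0.50         0.3807         1.5229
  5         0.50         0.3557         1.7783
  6       100.50        66.7799       400.6796
  Σ                     68.8273       406.5433
P = 68.8273; D_Mac = 5.90672 yrs; D_mod = 5.90672/(1+0.0705) = 5.51772 yrs.
ΔP/P ≈ -D_mod · Δy = -5.51772 × (+0.0225) = -0.124149 = -12.4149%.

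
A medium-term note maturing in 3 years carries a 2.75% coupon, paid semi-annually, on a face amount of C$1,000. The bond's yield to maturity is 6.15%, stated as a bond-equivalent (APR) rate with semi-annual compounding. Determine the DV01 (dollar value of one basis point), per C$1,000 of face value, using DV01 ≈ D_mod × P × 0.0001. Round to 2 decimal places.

Periodic yield y = 0.03075.
  t   CF        PV=CF/(1+0.03075)^t    t·PV
  1        13.75        13.3398        13.3398
  2        13.75        12.9418        25.8837
  3        13.75        12.5558        37.6673
  4        13.75        12.1812        48.7247
  5        13.75        11.8178        59.0889
  6     1,013.75       845.2999     5,071.7993
  Σ                    908.1362     5,256.5036
P = 908.1362; D_Mac = 5.78823 half-year periods = 2.89412 yrs; D_mod = 2.80778 yrs.
DV01 ≈ 2.80778 × 908.1362 × 0.0001 = 0.254984.

C$0.25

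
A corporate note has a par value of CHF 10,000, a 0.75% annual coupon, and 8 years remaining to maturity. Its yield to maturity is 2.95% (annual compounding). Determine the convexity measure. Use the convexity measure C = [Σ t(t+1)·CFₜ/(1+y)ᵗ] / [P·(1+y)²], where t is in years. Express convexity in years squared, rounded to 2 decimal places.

65.37

With y = 0.0295:
  t   CF        PV=CF/(1+0.0295)^t    t·PV        t(t+1)·PV
  1        75.00        72.8509        72.8509         145.7018
  2        75.00        70.7634       141.5268         424.5803
  3        75.00        68.7357       206.2070         824.8281
  4        75.00        66.7661       267.0643       1,335.3215
  5        75.00        64.8529       324.2646       1,945.5875
  6        75.00        62.9946       377.9675       2,645.7722
  7        75.00        61.1895       428.3264       3,426.6112
  8    10,075.00     7,984.2522    63,874.0177     574,866.1591
  Σ                  8,452.4052    65,692.2251     585,614.5618
P = 8,452.4052.
Convexity = Σ t(t+1)·PV / [P·(1+y)²] = 585,614.5618 / (8,452.4052 × 1.059870) = 65.37006.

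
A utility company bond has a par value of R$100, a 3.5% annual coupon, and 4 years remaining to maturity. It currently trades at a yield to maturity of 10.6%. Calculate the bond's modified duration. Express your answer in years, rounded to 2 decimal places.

3.41 years

Periodic yield y = 0.106. First find Macaulay duration:
  t   CF        PV=CF/(1+0.106)^t    t·PV
  1         3.50         3.1646         3.1646
  2         3.50         2.8613         5.7225
  3         3.50         2.5870         7.7611
  4       103.50        69.1703       276.6813
  Σ                     77.7832       293.3295
P = 77.7832; Macaulay duration = 293.3295 / 77.7832 = 3.77112 years.
Modified duration = D_Mac / (1 + y) = 3.77112 / 1.106 = 3.40969 years.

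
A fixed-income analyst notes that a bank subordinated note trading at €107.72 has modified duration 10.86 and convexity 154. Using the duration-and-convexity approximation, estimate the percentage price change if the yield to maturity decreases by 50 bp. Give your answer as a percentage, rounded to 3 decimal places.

Duration effect: -D_mod·Δy = -10.86 × (-0.005) = +0.054300
Convexity effect: ½·C·(Δy)² = 0.5 × 154 × (-0.005)² = +0.0019250
ΔP/P ≈ +0.054300 + 0.0019250 = +0.056225
= +5.6225%.

+5.623%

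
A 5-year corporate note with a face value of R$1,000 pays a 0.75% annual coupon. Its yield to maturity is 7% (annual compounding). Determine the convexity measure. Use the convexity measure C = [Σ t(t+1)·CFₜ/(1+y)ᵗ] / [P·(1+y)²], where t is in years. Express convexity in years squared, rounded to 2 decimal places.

With y = 0.07:
  t   CF        PV=CF/(1+0.07)^t    t·PV        t(t+1)·PV
  1         7.50         7.0093         7.0093          14.0187
  2         7.50         6.5508        13.1016          39.3047
  3         7.50         6.1222        18.3667          73.4668
  4         7.50         5.7217        22.8869         114.4343
  5     1,007.50       718.3336     3,591.6679      21,550.0073
  Σ                    743.7377     3,653.0324      21,791.2318
P = 743.7377.
Convexity = Σ t(t+1)·PV / [P·(1+y)²] = 21,791.2318 / (743.7377 × 1.144900) = 25.59142.

25.59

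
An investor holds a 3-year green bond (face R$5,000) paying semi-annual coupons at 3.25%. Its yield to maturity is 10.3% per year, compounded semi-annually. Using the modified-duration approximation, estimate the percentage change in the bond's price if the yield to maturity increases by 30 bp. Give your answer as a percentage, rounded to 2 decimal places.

-0.82%

Periodic yield y = 0.0515. Modified duration first:
  t   CF        PV=CF/(1+0.0515)^t    t·PV
  1        81.25        77.2706        77.2706
  2        81.25        73.4860       146.9721
  3        81.25        69.8869       209.6606
  4        81.25        66.4640       265.8559
  5        81.25        63.2087       316.0436
  6     5,081.25     3,759.3685    22,556.2111
  Σ                  4,109.6847    23,572.0138
P = 4,109.6847; D_Mac = 5.73572 half-year periods = 2.86786 yrs; D_mod = 2.86786/(1+0.0515) = 2.72740 yrs.
ΔP/P ≈ -D_mod · Δy = -2.72740 × (+0.003) = -0.008182 = -0.8182%.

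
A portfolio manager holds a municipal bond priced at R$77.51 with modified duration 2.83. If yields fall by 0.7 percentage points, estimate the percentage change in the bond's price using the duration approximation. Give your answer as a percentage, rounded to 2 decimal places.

+1.98%

Duration approximation: ΔP/P ≈ -D_mod · Δy = -2.83 × (-0.007) = +0.019810.
As a percentage: +1.9810%.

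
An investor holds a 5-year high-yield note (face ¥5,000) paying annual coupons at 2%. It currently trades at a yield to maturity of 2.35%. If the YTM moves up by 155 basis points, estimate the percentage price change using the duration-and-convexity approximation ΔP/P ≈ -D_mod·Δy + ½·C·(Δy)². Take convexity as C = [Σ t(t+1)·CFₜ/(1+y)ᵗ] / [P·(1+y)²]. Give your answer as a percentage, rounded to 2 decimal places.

With y = 0.0235:
  t   CF        PV=CF/(1+0.0235)^t    t·PV        t(t+1)·PV
  1       100.00        97.7040        97.7040         195.4079
  2       100.00        95.4606       190.9213         572.7638
  3       100.00        93.2688       279.8064       1,119.2258
  4       100.00        91.1273       364.5093       1,822.5465
  5     5,100.00     4,540.7850    22,703.9251     136,223.5506
  Σ                  4,918.3457    23,636.8661     139,933.4946
P = 4,918.3457; D_Mac = 4.80586 yrs; D_mod = 4.69551 yrs; C = 27.15982.
Duration effect: -4.69551 × (+0.0155) = -0.072780
Convexity effect: 0.5 × 27.15982 × (0.0155)² = +0.0032626
ΔP/P ≈ -0.072780 + 0.0032626 = -0.069518 = -6.9518%.

-6.95%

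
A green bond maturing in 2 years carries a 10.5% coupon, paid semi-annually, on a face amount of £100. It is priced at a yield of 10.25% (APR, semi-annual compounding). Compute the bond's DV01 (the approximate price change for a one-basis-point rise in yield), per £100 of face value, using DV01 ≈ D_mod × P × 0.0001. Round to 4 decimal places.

£0.0177

Periodic yield y = 0.05125.
  t   CF        PV=CF/(1+0.05125)^t    t·PV
  1         5.25         4.9941         4.9941
  2         5.25         4.7506         9.5012
  3         5.25         4.5190        13.5570
  4       105.25        86.1783       344.7133
  Σ                    100.4420       372.7655
P = 100.4420; D_Mac = 3.71125 half-year periods = 1.85563 yrs; D_mod = 1.76516 yrs.
DV01 ≈ 1.76516 × 100.4420 × 0.0001 = 0.017730.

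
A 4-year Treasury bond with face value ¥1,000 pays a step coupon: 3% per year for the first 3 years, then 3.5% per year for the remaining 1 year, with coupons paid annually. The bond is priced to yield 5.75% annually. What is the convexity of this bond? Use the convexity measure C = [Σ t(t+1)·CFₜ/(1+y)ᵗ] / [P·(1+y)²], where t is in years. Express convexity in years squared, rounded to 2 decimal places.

16.81

With y = 0.0575:
  t   CF        PV=CF/(1+0.0575)^t    t·PV        t(t+1)·PV
  1        30.00        28.3688        28.3688          56.7376
  2        30.00        26.8263        53.6526         160.9577
  3        30.00        25.3676        76.1029         304.4117
  4     1,035.00       827.5969     3,310.3875      16,551.9376
  Σ                    908.1596     3,468.5118      17,074.0446
P = 908.1596.
Convexity = Σ t(t+1)·PV / [P·(1+y)²] = 17,074.0446 / (908.1596 × 1.118306) = 16.81177.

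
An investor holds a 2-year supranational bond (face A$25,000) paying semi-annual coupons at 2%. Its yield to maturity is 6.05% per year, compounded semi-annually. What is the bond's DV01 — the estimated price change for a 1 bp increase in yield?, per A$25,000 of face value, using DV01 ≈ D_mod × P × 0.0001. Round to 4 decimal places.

Periodic yield y = 0.03025.
  t   CF        PV=CF/(1+0.03025)^t    t·PV
  1       250.00       242.6595       242.6595
  2       250.00       235.5346       471.0693
  3       250.00       228.6189       685.8567
  4    25,250.00    22,412.5303    89,650.1212
  Σ                 23,119.3434    91,049.7067
P = 23,119.3434; D_Mac = 3.93825 half-year periods = 1.96912 yrs; D_mod = 1.91131 yrs.
DV01 ≈ 1.91131 × 23,119.3434 × 0.0001 = 4.418816.

A$4.4188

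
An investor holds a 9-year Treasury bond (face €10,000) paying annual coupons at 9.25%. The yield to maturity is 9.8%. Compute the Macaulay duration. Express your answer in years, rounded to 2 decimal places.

Periodic yield y = 0.098. Discount each cash flow and weight by its year:
  t   CF        PV=CF/(1+0.098)^t    t·PV
  1       925.00       842.4408       842.4408
  2       925.00       767.2503     1,534.5005
  3       925.00       698.7707     2,096.3122
  4       925.00       636.4032     2,545.6129
  5       925.00       579.6022     2,898.0110
  6       925.00       527.8709     3,167.2252
  7       925.00       480.7567     3,365.2970
  8       925.00       437.8476     3,502.7811
  9    10,925.00     4,709.7774    42,387.9969
  Σ                  9,680.7199    62,340.1777
Price P = Σ PV = 9,680.7199.
Macaulay duration = Σ(t·PV) / P = 62,340.1777 / 9,680.7199 = 6.43962 years.

6.44 years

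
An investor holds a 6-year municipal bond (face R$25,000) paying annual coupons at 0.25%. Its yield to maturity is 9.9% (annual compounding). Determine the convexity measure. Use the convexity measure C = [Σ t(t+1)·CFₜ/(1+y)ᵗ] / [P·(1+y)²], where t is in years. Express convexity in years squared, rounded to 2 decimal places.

34.38

With y = 0.099:
  t   CF        PV=CF/(1+0.099)^t    t·PV        t(t+1)·PV
  1        62.50        56.8699        56.8699         113.7398
  2        62.50        51.7469       103.4939         310.4816
  3        62.50        47.0855       141.2564         565.0257
  4        62.50        42.8439       171.3757         856.8785
  5        62.50        38.9845       194.9223       1,169.5339
  6    25,062.50    14,224.5401    85,347.2409     597,430.6863
  Σ                 14,462.0708    86,015.1591     600,446.3457
P = 14,462.0708.
Convexity = Σ t(t+1)·PV / [P·(1+y)²] = 600,446.3457 / (14,462.0708 × 1.207801) = 34.37545.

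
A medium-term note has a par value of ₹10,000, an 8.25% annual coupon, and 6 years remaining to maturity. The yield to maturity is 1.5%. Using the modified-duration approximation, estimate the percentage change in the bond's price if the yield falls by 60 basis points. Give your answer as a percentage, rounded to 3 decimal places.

Periodic yield y = 0.015. Modified duration first:
  t   CF        PV=CF/(1+0.015)^t    t·PV
  1       825.00       812.8079       812.8079
  2       825.00       800.7959     1,601.5919
  3       825.00       788.9615     2,366.8846
  4       825.00       777.3020     3,109.2080
  5       825.00       765.8148     3,829.0738
  6    10,825.00     9,899.9192    59,399.5154
  Σ                 13,845.6013    71,119.0815
P = 13,845.6013; D_Mac = 5.13658 yrs; D_mod = 5.13658/(1+0.015) = 5.06067 yrs.
ΔP/P ≈ -D_mod · Δy = -5.06067 × (-0.006) = +0.030364 = +3.0364%.

+3.036%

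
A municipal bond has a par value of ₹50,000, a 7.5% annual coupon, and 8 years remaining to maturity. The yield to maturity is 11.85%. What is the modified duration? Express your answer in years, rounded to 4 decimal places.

5.4071 years

Periodic yield y = 0.1185. First find Macaulay duration:
  t   CF        PV=CF/(1+0.1185)^t    t·PV
  1     3,750.00     3,352.7045     3,352.7045
  2     3,750.00     2,997.5007     5,995.0014
  3     3,750.00     2,679.9291     8,039.7873
  4     3,750.00     2,396.0028     9,584.0110
  5     3,750.00     2,142.1571    10,710.7857
  6     3,750.00     1,915.2053    11,491.2319
  7     3,750.00     1,712.2980    11,986.0860
  8    53,750.00    21,942.7250   175,541.8003
  Σ                 39,138.5225   236,701.4081
P = 39,138.5225; Macaulay duration = 236,701.4081 / 39,138.5225 = 6.04779 years.
Modified duration = D_Mac / (1 + y) = 6.04779 / 1.1185 = 5.40705 years.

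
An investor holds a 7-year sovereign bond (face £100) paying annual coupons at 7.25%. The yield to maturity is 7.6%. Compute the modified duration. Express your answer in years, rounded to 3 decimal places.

5.313 years

Periodic yield y = 0.076. First find Macaulay duration:
  t   CF        PV=CF/(1+0.076)^t    t·PV
  1         7.25         6.7379         6.7379
  2         7.25         6.2620        12.5240
  3         7.25         5.8197        17.4591
  4         7.25         5.4087        21.6346
  5         7.25         5.0266        25.1331
  6         7.25         4.6716        28.0295
  7       107.25        64.2261       449.5825
  Σ                     98.1526       561.1009
P = 98.1526; Macaulay duration = 561.1009 / 98.1526 = 5.71662 years.
Modified duration = D_Mac / (1 + y) = 5.71662 / 1.076 = 5.31284 years.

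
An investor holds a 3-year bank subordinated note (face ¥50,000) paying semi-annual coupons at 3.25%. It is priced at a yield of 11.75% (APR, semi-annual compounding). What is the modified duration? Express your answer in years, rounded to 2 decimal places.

2.71 years

Periodic yield y = 0.05875. First find Macaulay duration:
  t   CF        PV=CF/(1+0.05875)^t    t·PV
  1       812.50       767.4144       767.4144
  2       812.50       724.8306     1,449.6612
  3       812.50       684.6098     2,053.8293
  4       812.50       646.6208     2,586.4832
  5       812.50       610.7398     3,053.6992
  6    50,812.50    36,075.3059   216,451.8357
  Σ                 39,509.5214   226,362.9231
P = 39,509.5214; Macaulay duration = 226,362.9231 / 39,509.5214 = 5.72933 half-year periods = 2.86466 years.
Modified duration = D_Mac / (1 + y) = 2.86466 / 1.05875 = 2.70570 years.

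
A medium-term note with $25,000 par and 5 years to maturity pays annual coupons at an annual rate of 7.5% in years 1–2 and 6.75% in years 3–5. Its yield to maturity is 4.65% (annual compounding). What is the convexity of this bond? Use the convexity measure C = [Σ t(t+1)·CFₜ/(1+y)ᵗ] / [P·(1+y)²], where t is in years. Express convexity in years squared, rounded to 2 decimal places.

With y = 0.0465:
  t   CF        PV=CF/(1+0.0465)^t    t·PV        t(t+1)·PV
  1     1,875.00     1,791.6866     1,791.6866       3,583.3731
  2     1,875.00     1,712.0751     3,424.1502      10,272.4505
  3     1,687.50     1,472.4009     4,417.2028      17,668.8112
  4     1,687.50     1,406.9765     5,627.9061      28,139.5305
  5    26,687.50    21,262.3728   106,311.8641     637,871.1847
  Σ                 27,645.5119   121,572.8097     697,535.3500
P = 27,645.5119.
Convexity = Σ t(t+1)·PV / [P·(1+y)²] = 697,535.3500 / (27,645.5119 × 1.095162) = 23.03897.

23.04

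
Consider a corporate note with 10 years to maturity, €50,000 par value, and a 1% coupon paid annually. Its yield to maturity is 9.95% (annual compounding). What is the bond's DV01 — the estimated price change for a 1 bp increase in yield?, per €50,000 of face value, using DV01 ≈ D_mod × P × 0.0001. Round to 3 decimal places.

€18.937

Periodic yield y = 0.0995.
  t   CF        PV=CF/(1+0.0995)^t    t·PV
  1       500.00       454.7522       454.7522
  2       500.00       413.5991       827.1981
  3       500.00       376.1701     1,128.5104
  4       500.00       342.1284     1,368.5134
  5       500.00       311.1672     1,555.8361
  6       500.00       283.0079     1,698.0476
  7       500.00       257.3969     1,801.7785
  8       500.00       234.1036     1,872.8290
  9       500.00       212.9183     1,916.2643
  10   50,500.00    19,558.6575   195,586.5748
  Σ                 22,443.9011   208,210.3043
P = 22,443.9011; D_Mac = 9.27692 yrs; D_mod = 8.43740 yrs.
DV01 ≈ 8.43740 × 22,443.9011 × 0.0001 = 18.936817.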